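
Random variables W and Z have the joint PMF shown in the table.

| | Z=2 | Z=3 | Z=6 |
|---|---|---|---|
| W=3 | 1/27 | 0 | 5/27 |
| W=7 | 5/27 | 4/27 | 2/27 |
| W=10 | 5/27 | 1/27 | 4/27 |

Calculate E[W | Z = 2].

8

P(Z = 2) = 11/27.
Σ W·P over the event = 3·(1/27) + 7·(5/27) + 10·(5/27) = 88/27.
E[W | Z = 2] = (88/27) / (11/27) = 8.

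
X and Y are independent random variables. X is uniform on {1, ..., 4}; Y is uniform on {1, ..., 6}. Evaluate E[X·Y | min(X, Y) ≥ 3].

63/4

Outcomes with min(X, Y) ≥ 3: (3,3), (3,4), (3,5), (3,6), (4,3), (4,4), (4,5), (4,6), each with probability 1/24.
E[X·Y | min(X, Y) ≥ 3] = (9 + 12 + 15 + 18 + 12 + 16 + 20 + 24) / 8 = 63/4.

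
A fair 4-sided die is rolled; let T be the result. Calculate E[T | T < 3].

3/2

Given T < 3, T is equally likely to be any of {1, 2}.
E[T | T < 3] = (1 + 2) / 2 = 3/2.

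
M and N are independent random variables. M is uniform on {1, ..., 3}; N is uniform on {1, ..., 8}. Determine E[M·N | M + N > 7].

15

Outcomes with M + N > 7: (1,7), (1,8), (2,6), (2,7), (2,8), (3,5), (3,6), (3,7), (3,8), each with probability 1/24.
E[M·N | M + N > 7] = (7 + 8 + 12 + 14 + 16 + 15 + 18 + 21 + 24) / 9 = 15.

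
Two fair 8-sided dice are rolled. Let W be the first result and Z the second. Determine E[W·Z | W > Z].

P(W > Z) = 7/16.
Summing WZ·P(x,y) over outcomes with W > Z gives 273/32.
E[W·Z | W > Z] = (273/32) / (7/16) = 39/2.

39/2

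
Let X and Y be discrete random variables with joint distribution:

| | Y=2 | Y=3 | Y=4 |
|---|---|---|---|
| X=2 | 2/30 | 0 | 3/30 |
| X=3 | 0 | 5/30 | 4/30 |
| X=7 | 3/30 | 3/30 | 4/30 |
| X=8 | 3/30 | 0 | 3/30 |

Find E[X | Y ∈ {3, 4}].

53/11

P(Y ∈ {3, 4}) = 11/15.
Σ X·P over the event = 2·(3/30) + 3·(5/30) + 3·(4/30) + 7·(3/30) + 7·(4/30) + 8·(3/30) = 53/15.
E[X | Y ∈ {3, 4}] = (53/15) / (11/15) = 53/11.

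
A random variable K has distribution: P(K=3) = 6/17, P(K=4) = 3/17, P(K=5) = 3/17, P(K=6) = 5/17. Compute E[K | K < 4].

3

P(K < 4) = 6/17.
Σ over the event: 3·6/17 = 18/17.
E[K | K < 4] = (18/17) / (6/17) = 3.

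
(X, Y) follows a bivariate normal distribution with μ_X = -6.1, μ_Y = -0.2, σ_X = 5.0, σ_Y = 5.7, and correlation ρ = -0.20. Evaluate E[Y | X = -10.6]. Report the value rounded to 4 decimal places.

For a bivariate normal, E[Y | X=x] = μ_Y + ρ·(σ_Y/σ_X)·(x − μ_X).
E[Y | X=-10.6] = -0.2 + (-0.20)·(5.7/5.0)·(-10.6 − (-6.1)) = -0.2 + (-0.228)·(-4.5) = 0.8260.

0.8260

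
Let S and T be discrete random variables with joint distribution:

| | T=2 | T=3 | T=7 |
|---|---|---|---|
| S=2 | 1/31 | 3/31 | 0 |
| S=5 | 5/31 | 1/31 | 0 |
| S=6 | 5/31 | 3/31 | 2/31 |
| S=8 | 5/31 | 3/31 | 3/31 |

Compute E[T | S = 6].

P(S = 6) = 10/31.
Σ T·P over the event = 2·(5/31) + 3·(3/31) + 7·(2/31) = 33/31.
E[T | S = 6] = (33/31) / (10/31) = 33/10.

33/10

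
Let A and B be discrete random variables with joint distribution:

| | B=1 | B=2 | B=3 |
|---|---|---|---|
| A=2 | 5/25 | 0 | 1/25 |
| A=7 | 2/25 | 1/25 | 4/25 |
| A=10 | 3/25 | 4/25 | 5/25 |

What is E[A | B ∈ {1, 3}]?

67/10

P(B ∈ {1, 3}) = 4/5.
Summing A·P(A=x,B=y) over the conditioning event gives 134/25.
E[A | B ∈ {1, 3}] = (134/25) / (4/5) = 67/10.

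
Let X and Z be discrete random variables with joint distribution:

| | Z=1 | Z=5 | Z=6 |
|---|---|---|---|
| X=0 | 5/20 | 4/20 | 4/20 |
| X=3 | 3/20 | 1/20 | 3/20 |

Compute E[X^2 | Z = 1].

P(Z = 1) = 2/5.
Σ X^2·P over the event = 0·(5/20) + 9·(3/20) = 27/20.
E[X^2 | Z = 1] = (27/20) / (2/5) = 27/8.

27/8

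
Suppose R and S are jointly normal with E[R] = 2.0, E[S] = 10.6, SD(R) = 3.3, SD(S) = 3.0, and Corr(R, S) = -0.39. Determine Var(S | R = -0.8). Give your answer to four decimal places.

7.6311

The conditional variance in a bivariate normal is σ_S²(1 − ρ²), independent of x.
Var(S | R=-0.8) = (3.0)²·(1 − (-0.39)²) = 9·0.8479 = 7.6311.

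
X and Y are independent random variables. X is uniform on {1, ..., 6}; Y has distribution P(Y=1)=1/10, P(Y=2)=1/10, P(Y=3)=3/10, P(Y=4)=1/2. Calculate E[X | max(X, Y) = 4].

14/5

P(max(X, Y) = 4) = 5/12.
Summing X·P(x,y) over outcomes with max(X, Y) = 4 gives 7/6.
E[X | max(X, Y) = 4] = (7/6) / (5/12) = 14/5.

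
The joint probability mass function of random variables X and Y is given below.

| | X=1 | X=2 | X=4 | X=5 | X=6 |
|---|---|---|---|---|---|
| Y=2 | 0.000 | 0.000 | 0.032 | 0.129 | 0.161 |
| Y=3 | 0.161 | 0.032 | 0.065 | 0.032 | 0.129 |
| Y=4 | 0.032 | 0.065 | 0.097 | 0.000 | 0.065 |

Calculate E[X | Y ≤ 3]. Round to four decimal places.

4.2618

P(Y ≤ 3) = 0.741.
Σ X·P over the event = 1·(0.161) + 2·(0.032) + 4·(0.032) + 4·(0.065) + 5·(0.129) + 5·(0.032) + 6·(0.161) + 6·(0.129) = 3.158.
E[X | Y ≤ 3] = (3.158) / (0.741) = 4.2618.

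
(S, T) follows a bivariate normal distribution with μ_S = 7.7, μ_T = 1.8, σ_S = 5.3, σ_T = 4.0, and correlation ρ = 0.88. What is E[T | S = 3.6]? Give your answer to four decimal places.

For a bivariate normal, E[T | S=x] = μ_T + ρ·(σ_T/σ_S)·(x − μ_S).
E[T | S=3.6] = 1.8 + (0.88)·(4.0/5.3)·(3.6 − (7.7)) = 1.8 + (0.66415)·(-4.1) = -0.9230.

-0.9230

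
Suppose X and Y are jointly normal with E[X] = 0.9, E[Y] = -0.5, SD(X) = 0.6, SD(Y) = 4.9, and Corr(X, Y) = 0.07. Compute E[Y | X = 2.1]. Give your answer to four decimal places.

0.1860

The regression of Y on X has slope ρ·σ_Y/σ_X and passes through (μ_X, μ_Y).
E[Y | X=2.1] = -0.5 + (0.07)·(4.9/0.6)·(2.1 − (0.9)) = -0.5 + (0.57167)·(1.2) = 0.1860.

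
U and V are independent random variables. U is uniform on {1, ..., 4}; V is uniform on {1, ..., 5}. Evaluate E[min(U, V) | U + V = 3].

1

Outcomes with U + V = 3: (1,2), (2,1), each with probability 1/20.
E[min(U, V) | U + V = 3] = (1 + 1) / 2 = 1.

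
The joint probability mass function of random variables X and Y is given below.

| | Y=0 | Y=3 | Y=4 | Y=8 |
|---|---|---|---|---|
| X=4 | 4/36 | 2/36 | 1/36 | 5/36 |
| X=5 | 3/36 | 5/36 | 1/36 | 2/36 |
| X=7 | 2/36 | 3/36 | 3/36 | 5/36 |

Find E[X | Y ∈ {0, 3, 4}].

43/8

P(Y ∈ {0, 3, 4}) = 2/3.
Summing X·P(X=x,Y=y) over the conditioning event gives 43/12.
E[X | Y ∈ {0, 3, 4}] = (43/12) / (2/3) = 43/8.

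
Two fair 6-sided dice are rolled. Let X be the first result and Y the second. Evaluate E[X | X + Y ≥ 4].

122/33

P(X + Y ≥ 4) = 11/12.
Summing X·P(x,y) over outcomes with X + Y ≥ 4 gives 61/18.
E[X | X + Y ≥ 4] = (61/18) / (11/12) = 122/33.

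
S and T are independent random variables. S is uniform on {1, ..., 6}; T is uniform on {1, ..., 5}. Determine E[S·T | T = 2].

7

Outcomes with T = 2: (1,2), (2,2), (3,2), (4,2), (5,2), (6,2), each with probability 1/30.
E[S·T | T = 2] = (2 + 4 + 6 + 8 + 10 + 12) / 6 = 7.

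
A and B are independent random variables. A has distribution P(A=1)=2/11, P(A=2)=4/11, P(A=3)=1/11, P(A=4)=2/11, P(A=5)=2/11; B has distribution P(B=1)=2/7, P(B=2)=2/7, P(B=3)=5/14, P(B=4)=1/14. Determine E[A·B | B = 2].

P(B = 2) = 2/7.
Summing AB·P(x,y) over outcomes with B = 2 gives 124/77.
E[A·B | B = 2] = (124/77) / (2/7) = 62/11.

62/11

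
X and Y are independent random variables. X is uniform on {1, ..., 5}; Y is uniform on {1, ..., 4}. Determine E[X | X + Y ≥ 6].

4

P(X + Y ≥ 6) = 1/2.
Summing X·P(x,y) over outcomes with X + Y ≥ 6 gives 2.
E[X | X + Y ≥ 6] = (2) / (1/2) = 4.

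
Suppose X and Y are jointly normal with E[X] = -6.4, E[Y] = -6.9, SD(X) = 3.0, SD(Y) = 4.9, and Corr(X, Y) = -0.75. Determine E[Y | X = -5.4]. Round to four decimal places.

For a bivariate normal, E[Y | X=x] = μ_Y + ρ·(σ_Y/σ_X)·(x − μ_X).
E[Y | X=-5.4] = -6.9 + (-0.75)·(4.9/3.0)·(-5.4 − (-6.4)) = -6.9 + (-1.225)·(1) = -8.1250.

-8.1250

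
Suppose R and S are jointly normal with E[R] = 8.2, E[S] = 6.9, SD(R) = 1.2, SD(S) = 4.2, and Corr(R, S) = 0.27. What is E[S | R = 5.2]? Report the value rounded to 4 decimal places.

4.0650

For a bivariate normal, E[S | R=x] = μ_S + ρ·(σ_S/σ_R)·(x − μ_R).
E[S | R=5.2] = 6.9 + (0.27)·(4.2/1.2)·(5.2 − (8.2)) = 6.9 + (0.945)·(-3) = 4.0650.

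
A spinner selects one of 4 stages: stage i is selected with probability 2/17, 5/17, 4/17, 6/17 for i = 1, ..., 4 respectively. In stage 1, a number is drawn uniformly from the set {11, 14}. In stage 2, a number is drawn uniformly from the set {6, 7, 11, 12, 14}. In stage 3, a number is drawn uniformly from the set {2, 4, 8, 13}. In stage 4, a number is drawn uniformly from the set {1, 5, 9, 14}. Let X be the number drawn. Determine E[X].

E[X | stage 1] = (11+14)/2 = 25/2.
E[X | stage 2] = (6+7+11+12+14)/5 = 10.
E[X | stage 3] = (2+4+8+13)/4 = 27/4.
E[X | stage 4] = (1+5+9+14)/4 = 29/4.
E[X] = (2/17)·(25/2) + (5/17)·(10) + (4/17)·(27/4) + (6/17)·(29/4) = 291/34.

291/34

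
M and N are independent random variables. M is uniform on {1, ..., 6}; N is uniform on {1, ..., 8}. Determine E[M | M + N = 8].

7/2

Outcomes with M + N = 8: (1,7), (2,6), (3,5), (4,4), (5,3), (6,2), each with probability 1/48.
E[M | M + N = 8] = (1 + 2 + 3 + 4 + 5 + 6) / 6 = 7/2.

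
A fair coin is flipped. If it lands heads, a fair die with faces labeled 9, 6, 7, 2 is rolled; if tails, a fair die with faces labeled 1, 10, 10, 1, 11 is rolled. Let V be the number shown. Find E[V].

63/10

E[V | heads] = (9+6+7+2)/4 = 6.
E[V | tails] = (1+10+10+1+11)/5 = 33/5.
E[V] = (1/2)·(6) + (1/2)·(33/5) = 63/10.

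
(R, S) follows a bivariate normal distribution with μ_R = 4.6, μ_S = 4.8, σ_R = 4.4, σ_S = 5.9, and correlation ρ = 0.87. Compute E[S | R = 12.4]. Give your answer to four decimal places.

The regression of S on R has slope ρ·σ_S/σ_R and passes through (μ_R, μ_S).
E[S | R=12.4] = 4.8 + (0.87)·(5.9/4.4)·(12.4 − (4.6)) = 4.8 + (1.16659)·(7.8) = 13.8994.

13.8994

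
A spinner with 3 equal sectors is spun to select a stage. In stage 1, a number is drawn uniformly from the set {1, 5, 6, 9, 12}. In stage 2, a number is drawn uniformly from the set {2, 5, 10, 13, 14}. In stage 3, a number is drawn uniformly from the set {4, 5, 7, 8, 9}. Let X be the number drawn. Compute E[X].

22/3

E[X | stage 1] = (1+5+6+9+12)/5 = 33/5.
E[X | stage 2] = (2+5+10+13+14)/5 = 44/5.
E[X | stage 3] = (4+5+7+8+9)/5 = 33/5.
By the law of total expectation,
E[X] = (1/3)·(33/5) + (1/3)·(44/5) + (1/3)·(33/5) = 22/3.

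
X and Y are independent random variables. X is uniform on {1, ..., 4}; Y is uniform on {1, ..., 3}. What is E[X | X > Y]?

P(X > Y) = 1/2.
Summing X·P(x,y) over outcomes with X > Y gives 5/3.
E[X | X > Y] = (5/3) / (1/2) = 10/3.

10/3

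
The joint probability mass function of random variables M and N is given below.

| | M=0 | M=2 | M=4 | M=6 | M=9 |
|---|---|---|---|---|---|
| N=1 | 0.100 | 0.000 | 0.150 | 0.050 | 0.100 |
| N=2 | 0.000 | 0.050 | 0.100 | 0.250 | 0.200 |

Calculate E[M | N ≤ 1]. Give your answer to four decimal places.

P(N ≤ 1) = 0.400.
Σ M·P over the event = 0·(0.100) + 4·(0.150) + 6·(0.050) + 9·(0.100) = 1.800.
E[M | N ≤ 1] = (1.800) / (0.400) = 4.5000.

4.5000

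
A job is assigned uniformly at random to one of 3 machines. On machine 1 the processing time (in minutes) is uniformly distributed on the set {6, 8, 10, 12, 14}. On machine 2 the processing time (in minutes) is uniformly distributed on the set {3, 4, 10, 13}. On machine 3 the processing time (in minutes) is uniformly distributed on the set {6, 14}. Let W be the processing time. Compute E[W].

E[W | machine 1] = (6+8+10+12+14)/5 = 10.
E[W | machine 2] = (3+4+10+13)/4 = 15/2.
E[W | machine 3] = (6+14)/2 = 10.
E[W] = (1/3)·(10) + (1/3)·(15/2) + (1/3)·(10) = 55/6.

55/6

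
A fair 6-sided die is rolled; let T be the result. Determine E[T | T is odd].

Given T is odd, T is equally likely to be any of {1, 3, 5}.
E[T | T is odd] = (1 + 3 + 5) / 3 = 3.

3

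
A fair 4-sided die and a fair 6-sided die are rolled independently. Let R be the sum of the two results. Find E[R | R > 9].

10

P(R > 9) = 1/24.
Σ over the event: 10·1/24 = 5/12.
E[R | R > 9] = (5/12) / (1/24) = 10.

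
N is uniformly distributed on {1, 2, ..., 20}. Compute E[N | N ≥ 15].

Given N ≥ 15, N is equally likely to be any of {15, 16, 17, 18, 19, 20}.
E[N | N ≥ 15] = (15 + 16 + 17 + 18 + 19 + 20) / 6 = 35/2.

35/2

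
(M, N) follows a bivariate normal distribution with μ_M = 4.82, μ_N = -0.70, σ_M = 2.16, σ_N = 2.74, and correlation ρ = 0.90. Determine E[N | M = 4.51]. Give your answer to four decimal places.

-1.0539

The regression of N on M has slope ρ·σ_N/σ_M and passes through (μ_M, μ_N).
E[N | M=4.51] = -0.70 + (0.90)·(2.74/2.16)·(4.51 − (4.82)) = -0.70 + (1.1417)·(-0.31) = -1.0539.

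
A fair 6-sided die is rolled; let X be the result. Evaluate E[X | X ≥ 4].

Given X ≥ 4, X is equally likely to be any of {4, 5, 6}.
E[X | X ≥ 4] = (4 + 5 + 6) / 3 = 5.

5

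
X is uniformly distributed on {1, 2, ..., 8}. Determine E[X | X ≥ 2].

Given X ≥ 2, X is equally likely to be any of {2, 3, 4, 5, 6, 7, 8}.
E[X | X ≥ 2] = (2 + 3 + 4 + 5 + 6 + 7 + 8) / 7 = 5.

5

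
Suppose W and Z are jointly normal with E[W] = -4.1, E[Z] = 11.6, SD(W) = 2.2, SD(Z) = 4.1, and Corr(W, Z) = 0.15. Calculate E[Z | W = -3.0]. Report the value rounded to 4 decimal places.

E[Z | W=x] = μ_Z + ρ(σ_Z/σ_W)(x − μ_W) for jointly normal variables.
E[Z | W=-3.0] = 11.6 + (0.15)·(4.1/2.2)·(-3.0 − (-4.1)) = 11.6 + (0.27955)·(1.1) = 11.9075.

11.9075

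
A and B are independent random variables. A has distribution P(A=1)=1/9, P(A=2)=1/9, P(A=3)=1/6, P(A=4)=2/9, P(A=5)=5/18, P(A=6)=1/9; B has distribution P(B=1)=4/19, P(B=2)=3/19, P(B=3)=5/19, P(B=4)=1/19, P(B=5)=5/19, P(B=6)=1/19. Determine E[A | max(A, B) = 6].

142/27

P(max(A, B) = 6) = 3/19.
Summing A·P(x,y) over outcomes with max(A, B) = 6 gives 142/171.
E[A | max(A, B) = 6] = (142/171) / (3/19) = 142/27.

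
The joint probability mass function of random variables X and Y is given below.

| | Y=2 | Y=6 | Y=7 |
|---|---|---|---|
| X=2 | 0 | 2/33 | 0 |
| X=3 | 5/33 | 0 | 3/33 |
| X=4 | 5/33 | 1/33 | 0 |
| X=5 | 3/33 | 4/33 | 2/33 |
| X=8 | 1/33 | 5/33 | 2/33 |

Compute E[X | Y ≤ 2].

29/7

P(Y ≤ 2) = 14/33.
Σ X·P over the event = 3·(5/33) + 4·(5/33) + 5·(3/33) + 8·(1/33) = 58/33.
E[X | Y ≤ 2] = (58/33) / (14/33) = 29/7.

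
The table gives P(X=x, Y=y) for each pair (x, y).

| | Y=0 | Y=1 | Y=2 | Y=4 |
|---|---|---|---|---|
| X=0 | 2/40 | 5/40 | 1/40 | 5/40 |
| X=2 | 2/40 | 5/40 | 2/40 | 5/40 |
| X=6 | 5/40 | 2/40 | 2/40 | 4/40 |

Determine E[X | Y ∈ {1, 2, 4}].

P(Y ∈ {1, 2, 4}) = 31/40.
Summing X·P(X=x,Y=y) over the conditioning event gives 9/5.
E[X | Y ∈ {1, 2, 4}] = (9/5) / (31/40) = 72/31.

72/31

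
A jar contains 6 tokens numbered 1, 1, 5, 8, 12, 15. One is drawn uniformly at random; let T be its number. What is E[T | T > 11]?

27/2

P(T > 11) = 1/3.
Σ over the event: 12·1/6 + 15·1/6 = 9/2.
E[T | T > 11] = (9/2) / (1/3) = 27/2.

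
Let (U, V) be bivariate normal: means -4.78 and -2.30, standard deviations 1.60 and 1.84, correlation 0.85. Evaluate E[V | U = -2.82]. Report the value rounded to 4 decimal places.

-0.3841

E[V | U=x] = μ_V + ρ(σ_V/σ_U)(x − μ_U) for jointly normal variables.
E[V | U=-2.82] = -2.30 + (0.85)·(1.84/1.60)·(-2.82 − (-4.78)) = -2.30 + (0.9775)·(1.96) = -0.3841.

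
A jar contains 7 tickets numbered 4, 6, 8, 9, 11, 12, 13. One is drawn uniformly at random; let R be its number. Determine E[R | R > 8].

45/4

P(R > 8) = 4/7.
Σ over the event: 9·1/7 + 11·1/7 + 12·1/7 + 13·1/7 = 45/7.
E[R | R > 8] = (45/7) / (4/7) = 45/4.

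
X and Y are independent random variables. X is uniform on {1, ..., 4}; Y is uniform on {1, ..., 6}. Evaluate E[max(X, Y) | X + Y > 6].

51/10

Outcomes with X + Y > 6: (1,6), (2,5), (2,6), (3,4), (3,5), (3,6), (4,3), (4,4), (4,5), (4,6), each with probability 1/24.
E[max(X, Y) | X + Y > 6] = (6 + 5 + 6 + 4 + 5 + 6 + 4 + 4 + 5 + 6) / 10 = 51/10.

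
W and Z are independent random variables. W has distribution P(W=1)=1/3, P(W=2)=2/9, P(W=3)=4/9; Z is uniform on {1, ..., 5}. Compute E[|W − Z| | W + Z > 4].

7/4

P(W + Z > 4) = 28/45.
Summing |W−Z|·P(x,y) over outcomes with W + Z > 4 gives 49/45.
E[|W − Z| | W + Z > 4] = (49/45) / (28/45) = 7/4.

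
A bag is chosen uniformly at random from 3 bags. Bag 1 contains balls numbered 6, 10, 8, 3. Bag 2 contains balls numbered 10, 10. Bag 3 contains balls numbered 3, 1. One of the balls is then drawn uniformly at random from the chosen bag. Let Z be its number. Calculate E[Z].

E[Z | bag 1] = (6+10+8+3)/4 = 27/4.
E[Z | bag 2] = (10+10)/2 = 10.
E[Z | bag 3] = (3+1)/2 = 2.
E[Z] = (1/3)·(27/4) + (1/3)·(10) + (1/3)·(2) = 25/4.

25/4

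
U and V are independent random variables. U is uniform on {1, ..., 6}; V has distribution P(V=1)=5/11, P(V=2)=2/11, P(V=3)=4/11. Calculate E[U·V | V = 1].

P(V = 1) = 5/11.
Summing UV·P(x,y) over outcomes with V = 1 gives 35/22.
E[U·V | V = 1] = (35/22) / (5/11) = 7/2.

7/2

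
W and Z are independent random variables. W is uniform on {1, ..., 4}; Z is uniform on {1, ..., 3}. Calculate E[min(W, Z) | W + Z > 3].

17/9

P(W + Z > 3) = 3/4.
Summing min(W,Z)·P(x,y) over outcomes with W + Z > 3 gives 17/12.
E[min(W, Z) | W + Z > 3] = (17/12) / (3/4) = 17/9.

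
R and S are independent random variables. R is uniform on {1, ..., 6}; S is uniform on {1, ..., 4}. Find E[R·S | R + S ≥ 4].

P(R + S ≥ 4) = 7/8.
Summing RS·P(x,y) over outcomes with R + S ≥ 4 gives 205/24.
E[R·S | R + S ≥ 4] = (205/24) / (7/8) = 205/21.

205/21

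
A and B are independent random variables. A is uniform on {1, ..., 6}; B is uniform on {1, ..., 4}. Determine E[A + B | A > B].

47/7

P(A > B) = 7/12.
Summing (A+B)·P(x,y) over outcomes with A > B gives 47/12.
E[A + B | A > B] = (47/12) / (7/12) = 47/7.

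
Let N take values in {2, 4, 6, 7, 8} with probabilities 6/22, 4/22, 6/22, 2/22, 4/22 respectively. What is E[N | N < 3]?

P(N < 3) = 3/11.
Σ over the event: 2·3/11 = 6/11.
E[N | N < 3] = (6/11) / (3/11) = 2.

2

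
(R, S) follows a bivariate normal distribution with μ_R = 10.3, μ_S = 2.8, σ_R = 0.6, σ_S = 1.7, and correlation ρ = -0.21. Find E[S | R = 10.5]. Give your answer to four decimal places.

The regression of S on R has slope ρ·σ_S/σ_R and passes through (μ_R, μ_S).
E[S | R=10.5] = 2.8 + (-0.21)·(1.7/0.6)·(10.5 − (10.3)) = 2.8 + (-0.595)·(0.2) = 2.6810.

2.6810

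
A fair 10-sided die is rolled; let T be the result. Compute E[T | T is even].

6

Given T is even, T is equally likely to be any of {2, 4, 6, 8, 10}.
E[T | T is even] = (2 + 4 + 6 + 8 + 10) / 5 = 6.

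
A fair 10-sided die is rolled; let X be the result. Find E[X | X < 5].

5/2

Given X < 5, X is equally likely to be any of {1, 2, 3, 4}.
E[X | X < 5] = (1 + 2 + 3 + 4) / 4 = 5/2.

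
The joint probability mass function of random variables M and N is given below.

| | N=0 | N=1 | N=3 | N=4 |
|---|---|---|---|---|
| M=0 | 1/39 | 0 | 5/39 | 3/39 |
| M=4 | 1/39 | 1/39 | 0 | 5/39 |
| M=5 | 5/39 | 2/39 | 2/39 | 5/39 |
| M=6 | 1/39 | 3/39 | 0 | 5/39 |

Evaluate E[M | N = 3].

10/7

P(N = 3) = 7/39.
Summing M·P(M=x,N=y) over the conditioning event gives 10/39.
E[M | N = 3] = (10/39) / (7/39) = 10/7.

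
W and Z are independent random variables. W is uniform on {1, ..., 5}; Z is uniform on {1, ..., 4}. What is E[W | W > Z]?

4

P(W > Z) = 1/2.
Summing W·P(x,y) over outcomes with W > Z gives 2.
E[W | W > Z] = (2) / (1/2) = 4.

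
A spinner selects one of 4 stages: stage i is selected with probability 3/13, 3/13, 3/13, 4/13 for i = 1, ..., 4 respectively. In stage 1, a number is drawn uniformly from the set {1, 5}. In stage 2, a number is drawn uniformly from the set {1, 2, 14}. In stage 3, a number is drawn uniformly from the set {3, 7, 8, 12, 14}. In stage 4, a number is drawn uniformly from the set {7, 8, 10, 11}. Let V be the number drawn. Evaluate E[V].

E[V | stage 1] = (1+5)/2 = 3.
E[V | stage 2] = (1+2+14)/3 = 17/3.
E[V | stage 3] = (3+7+8+12+14)/5 = 44/5.
E[V | stage 4] = (7+8+10+11)/4 = 9.
By the law of total expectation,
E[V] = (3/13)·(3) + (3/13)·(17/3) + (3/13)·(44/5) + (4/13)·(9) = 34/5.

34/5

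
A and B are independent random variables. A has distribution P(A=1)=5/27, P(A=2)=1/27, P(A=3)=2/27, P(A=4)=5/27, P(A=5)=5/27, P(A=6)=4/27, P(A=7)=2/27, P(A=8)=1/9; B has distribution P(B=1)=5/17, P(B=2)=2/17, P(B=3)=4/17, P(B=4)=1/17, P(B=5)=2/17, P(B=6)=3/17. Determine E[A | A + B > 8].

271/44

P(A + B > 8) = 176/459.
Summing A·P(x,y) over outcomes with A + B > 8 gives 1084/459.
E[A | A + B > 8] = (1084/459) / (176/459) = 271/44.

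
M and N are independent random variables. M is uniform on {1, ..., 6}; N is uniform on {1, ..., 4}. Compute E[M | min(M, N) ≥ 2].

P(min(M, N) ≥ 2) = 5/8.
Summing M·P(x,y) over outcomes with min(M, N) ≥ 2 gives 5/2.
E[M | min(M, N) ≥ 2] = (5/2) / (5/8) = 4.

4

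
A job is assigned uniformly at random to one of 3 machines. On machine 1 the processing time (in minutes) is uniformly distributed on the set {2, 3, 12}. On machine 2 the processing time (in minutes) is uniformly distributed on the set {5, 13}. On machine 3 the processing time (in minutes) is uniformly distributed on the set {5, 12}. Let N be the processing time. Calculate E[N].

139/18

E[N | machine 1] = (2+3+12)/3 = 17/3.
E[N | machine 2] = (5+13)/2 = 9.
E[N | machine 3] = (5+12)/2 = 17/2.
By the law of total expectation,
E[N] = (1/3)·(17/3) + (1/3)·(9) + (1/3)·(17/2) = 139/18.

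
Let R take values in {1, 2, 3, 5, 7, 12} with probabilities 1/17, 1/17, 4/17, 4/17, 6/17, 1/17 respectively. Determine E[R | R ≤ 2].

P(R ≤ 2) = 2/17.
Σ over the event: 1·1/17 + 2·1/17 = 3/17.
E[R | R ≤ 2] = (3/17) / (2/17) = 3/2.

3/2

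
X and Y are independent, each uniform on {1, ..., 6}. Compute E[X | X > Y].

P(X > Y) = 5/12.
Summing X·P(x,y) over outcomes with X > Y gives 35/18.
E[X | X > Y] = (35/18) / (5/12) = 14/3.

14/3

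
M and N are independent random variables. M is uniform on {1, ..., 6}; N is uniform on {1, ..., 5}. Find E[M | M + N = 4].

2

Outcomes with M + N = 4: (1,3), (2,2), (3,1), each with probability 1/30.
E[M | M + N = 4] = (1 + 2 + 3) / 3 = 2.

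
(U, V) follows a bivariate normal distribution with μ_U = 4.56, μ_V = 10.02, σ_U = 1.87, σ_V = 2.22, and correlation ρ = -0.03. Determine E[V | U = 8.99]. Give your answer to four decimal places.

The regression of V on U has slope ρ·σ_V/σ_U and passes through (μ_U, μ_V).
E[V | U=8.99] = 10.02 + (-0.03)·(2.22/1.87)·(8.99 − (4.56)) = 10.02 + (-0.035615)·(4.43) = 9.8622.

9.8622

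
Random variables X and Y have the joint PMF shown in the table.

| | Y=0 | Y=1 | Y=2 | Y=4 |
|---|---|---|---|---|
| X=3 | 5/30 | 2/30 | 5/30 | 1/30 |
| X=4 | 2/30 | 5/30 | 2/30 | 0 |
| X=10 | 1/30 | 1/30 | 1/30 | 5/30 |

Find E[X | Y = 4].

P(Y = 4) = 1/5.
Σ X·P over the event = 3·(1/30) + 10·(5/30) = 53/30.
E[X | Y = 4] = (53/30) / (1/5) = 53/6.

53/6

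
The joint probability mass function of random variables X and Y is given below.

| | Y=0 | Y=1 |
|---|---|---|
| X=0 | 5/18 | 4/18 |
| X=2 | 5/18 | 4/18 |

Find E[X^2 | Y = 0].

2

P(Y = 0) = 5/9.
Σ X^2·P over the event = 0·(5/18) + 4·(5/18) = 10/9.
E[X^2 | Y = 0] = (10/9) / (5/9) = 2.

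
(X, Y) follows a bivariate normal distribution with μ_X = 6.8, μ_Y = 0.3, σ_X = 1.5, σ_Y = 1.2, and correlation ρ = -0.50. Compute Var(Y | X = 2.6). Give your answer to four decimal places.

For a bivariate normal, Var(Y | X=x) = σ_Y²(1 − ρ²).
Var(Y | X=2.6) = (1.2)²·(1 − (-0.50)²) = 1.44·0.75 = 1.0800.

1.0800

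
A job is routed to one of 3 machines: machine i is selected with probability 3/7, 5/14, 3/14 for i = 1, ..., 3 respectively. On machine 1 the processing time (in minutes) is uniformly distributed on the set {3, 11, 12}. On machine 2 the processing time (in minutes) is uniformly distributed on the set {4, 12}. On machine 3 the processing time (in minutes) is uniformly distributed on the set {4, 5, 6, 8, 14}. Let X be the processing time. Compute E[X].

571/70

E[X | machine 1] = (3+11+12)/3 = 26/3.
E[X | machine 2] = (4+12)/2 = 8.
E[X | machine 3] = (4+5+6+8+14)/5 = 37/5.
E[X] = (3/7)·(26/3) + (5/14)·(8) + (3/14)·(37/5) = 571/70.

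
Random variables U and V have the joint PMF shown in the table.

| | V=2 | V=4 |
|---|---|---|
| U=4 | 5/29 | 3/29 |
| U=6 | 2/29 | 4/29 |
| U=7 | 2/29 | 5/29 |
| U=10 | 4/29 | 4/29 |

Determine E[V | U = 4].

11/4

P(U = 4) = 8/29.
Σ V·P over the event = 2·(5/29) + 4·(3/29) = 22/29.
E[V | U = 4] = (22/29) / (8/29) = 11/4.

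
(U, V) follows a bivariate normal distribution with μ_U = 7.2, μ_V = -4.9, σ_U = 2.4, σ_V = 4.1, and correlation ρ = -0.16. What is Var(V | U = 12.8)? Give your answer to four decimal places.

16.3797

Var(V | U=x) = (1 − ρ²)·σ_V².
Var(V | U=12.8) = (4.1)²·(1 − (-0.16)²) = 16.81·0.9744 = 16.3797.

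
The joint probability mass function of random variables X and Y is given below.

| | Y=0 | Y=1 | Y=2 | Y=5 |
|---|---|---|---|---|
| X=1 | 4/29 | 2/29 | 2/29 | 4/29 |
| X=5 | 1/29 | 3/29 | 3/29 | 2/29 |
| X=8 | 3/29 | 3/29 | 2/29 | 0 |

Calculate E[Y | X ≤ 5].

P(X ≤ 5) = 21/29.
Σ Y·P over the event = 0·(4/29) + 1·(2/29) + 2·(2/29) + 5·(4/29) + 0·(1/29) + 1·(3/29) + 2·(3/29) + 5·(2/29) = 45/29.
E[Y | X ≤ 5] = (45/29) / (21/29) = 15/7.

15/7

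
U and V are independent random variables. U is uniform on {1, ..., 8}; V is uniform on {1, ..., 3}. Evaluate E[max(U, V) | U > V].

49/9

P(U > V) = 3/4.
Summing max(U,V)·P(x,y) over outcomes with U > V gives 49/12.
E[max(U, V) | U > V] = (49/12) / (3/4) = 49/9.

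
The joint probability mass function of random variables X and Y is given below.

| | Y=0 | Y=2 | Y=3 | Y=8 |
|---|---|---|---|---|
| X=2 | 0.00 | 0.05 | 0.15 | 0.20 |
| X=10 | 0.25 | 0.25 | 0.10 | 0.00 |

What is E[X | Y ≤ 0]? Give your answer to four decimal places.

P(Y ≤ 0) = 0.25.
Σ X·P over the event = 10·(0.25) = 2.50.
E[X | Y ≤ 0] = (2.50) / (0.25) = 10.0000.

10.0000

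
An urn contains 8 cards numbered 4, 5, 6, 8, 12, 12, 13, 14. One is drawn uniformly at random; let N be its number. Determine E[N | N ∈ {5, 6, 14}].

25/3

P(N ∈ {5, 6, 14}) = 3/8.
Σ over the event: 5·1/8 + 6·1/8 + 14·1/8 = 25/8.
E[N | N ∈ {5, 6, 14}] = (25/8) / (3/8) = 25/3.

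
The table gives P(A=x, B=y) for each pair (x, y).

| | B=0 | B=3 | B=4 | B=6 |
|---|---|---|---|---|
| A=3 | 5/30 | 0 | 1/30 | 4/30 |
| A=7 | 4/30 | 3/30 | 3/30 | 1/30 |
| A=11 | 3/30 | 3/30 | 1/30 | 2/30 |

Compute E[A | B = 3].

P(B = 3) = 1/5.
Σ A·P over the event = 7·(3/30) + 11·(3/30) = 9/5.
E[A | B = 3] = (9/5) / (1/5) = 9.

9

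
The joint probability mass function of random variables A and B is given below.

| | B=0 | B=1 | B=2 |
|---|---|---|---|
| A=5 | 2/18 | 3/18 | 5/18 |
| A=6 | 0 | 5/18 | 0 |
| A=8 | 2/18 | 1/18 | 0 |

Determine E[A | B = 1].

P(B = 1) = 1/2.
Summing A·P(A=x,B=y) over the conditioning event gives 53/18.
E[A | B = 1] = (53/18) / (1/2) = 53/9.

53/9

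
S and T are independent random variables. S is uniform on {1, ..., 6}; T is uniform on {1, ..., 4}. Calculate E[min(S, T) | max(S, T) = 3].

9/5

P(max(S, T) = 3) = 5/24.
Summing min(S,T)·P(x,y) over outcomes with max(S, T) = 3 gives 3/8.
E[min(S, T) | max(S, T) = 3] = (3/8) / (5/24) = 9/5.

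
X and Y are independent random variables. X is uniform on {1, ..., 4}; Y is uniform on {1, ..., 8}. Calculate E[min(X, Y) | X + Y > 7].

20/7

P(X + Y > 7) = 7/16.
Summing min(X,Y)·P(x,y) over outcomes with X + Y > 7 gives 5/4.
E[min(X, Y) | X + Y > 7] = (5/4) / (7/16) = 20/7.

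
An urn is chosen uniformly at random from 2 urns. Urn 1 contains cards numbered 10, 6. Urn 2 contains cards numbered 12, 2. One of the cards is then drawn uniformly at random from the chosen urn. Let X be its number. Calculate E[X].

E[X | urn 1] = (10+6)/2 = 8.
E[X | urn 2] = (12+2)/2 = 7.
By the law of total expectation,
E[X] = (1/2)·(8) + (1/2)·(7) = 15/2.

15/2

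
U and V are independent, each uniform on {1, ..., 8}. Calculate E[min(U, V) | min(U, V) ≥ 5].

P(min(U, V) ≥ 5) = 1/4.
Summing min(U,V)·P(x,y) over outcomes with min(U, V) ≥ 5 gives 47/32.
E[min(U, V) | min(U, V) ≥ 5] = (47/32) / (1/4) = 47/8.

47/8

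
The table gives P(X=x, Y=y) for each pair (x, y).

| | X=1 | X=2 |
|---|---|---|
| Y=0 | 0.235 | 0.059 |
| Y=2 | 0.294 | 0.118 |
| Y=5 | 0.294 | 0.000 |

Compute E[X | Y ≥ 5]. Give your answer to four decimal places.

1.0000

P(Y ≥ 5) = 0.294.
Σ X·P over the event = 1·(0.294) = 0.294.
E[X | Y ≥ 5] = (0.294) / (0.294) = 1.0000.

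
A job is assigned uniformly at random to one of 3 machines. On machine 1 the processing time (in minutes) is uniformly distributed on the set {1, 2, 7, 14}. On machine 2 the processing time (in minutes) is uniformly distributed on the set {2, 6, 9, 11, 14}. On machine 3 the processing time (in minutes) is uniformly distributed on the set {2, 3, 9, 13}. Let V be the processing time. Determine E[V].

E[V | machine 1] = (1+2+7+14)/4 = 6.
E[V | machine 2] = (2+6+9+11+14)/5 = 42/5.
E[V | machine 3] = (2+3+9+13)/4 = 27/4.
E[V] = (1/3)·(6) + (1/3)·(42/5) + (1/3)·(27/4) = 141/20.

141/20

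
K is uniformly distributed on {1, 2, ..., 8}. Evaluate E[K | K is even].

5

Given K is even, K is equally likely to be any of {2, 4, 6, 8}.
E[K | K is even] = (2 + 4 + 6 + 8) / 4 = 5.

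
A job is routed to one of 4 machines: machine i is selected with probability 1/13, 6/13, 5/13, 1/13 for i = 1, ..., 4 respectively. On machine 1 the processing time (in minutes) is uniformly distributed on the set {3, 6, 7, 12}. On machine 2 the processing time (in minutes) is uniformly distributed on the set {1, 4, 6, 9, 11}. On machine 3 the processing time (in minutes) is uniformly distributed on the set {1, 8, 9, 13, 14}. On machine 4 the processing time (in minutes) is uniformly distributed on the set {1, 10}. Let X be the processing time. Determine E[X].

E[X | machine 1] = (3+6+7+12)/4 = 7.
E[X | machine 2] = (1+4+6+9+11)/5 = 31/5.
E[X | machine 3] = (1+8+9+13+14)/5 = 9.
E[X | machine 4] = (1+10)/2 = 11/2.
E[X] = (1/13)·(7) + (6/13)·(31/5) + (5/13)·(9) + (1/13)·(11/2) = 947/130.

947/130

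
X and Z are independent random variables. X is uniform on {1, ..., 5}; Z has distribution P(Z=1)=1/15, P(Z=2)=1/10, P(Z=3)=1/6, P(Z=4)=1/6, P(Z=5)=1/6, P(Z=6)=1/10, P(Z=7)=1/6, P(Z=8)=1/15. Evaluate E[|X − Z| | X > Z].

P(X > Z) = 16/75.
Summing |X−Z|·P(x,y) over outcomes with X > Z gives 29/75.
E[|X − Z| | X > Z] = (29/75) / (16/75) = 29/16.

29/16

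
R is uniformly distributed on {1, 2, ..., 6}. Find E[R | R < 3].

Given R < 3, R is equally likely to be any of {1, 2}.
E[R | R < 3] = (1 + 2) / 2 = 3/2.

3/2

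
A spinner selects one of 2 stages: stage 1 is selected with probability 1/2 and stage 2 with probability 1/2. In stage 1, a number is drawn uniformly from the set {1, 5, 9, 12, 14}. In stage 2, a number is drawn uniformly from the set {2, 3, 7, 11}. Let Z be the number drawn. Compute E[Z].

E[Z | stage 1] = (1+5+9+12+14)/5 = 41/5.
E[Z | stage 2] = (2+3+7+11)/4 = 23/4.
E[Z] = (1/2)·(41/5) + (1/2)·(23/4) = 279/40.

279/40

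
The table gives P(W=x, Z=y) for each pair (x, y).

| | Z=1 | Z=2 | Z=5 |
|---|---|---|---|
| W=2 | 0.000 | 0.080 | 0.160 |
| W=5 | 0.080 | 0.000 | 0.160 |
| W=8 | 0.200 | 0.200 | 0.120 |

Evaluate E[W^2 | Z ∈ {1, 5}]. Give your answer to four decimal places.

P(Z ∈ {1, 5}) = 0.720.
Σ W^2·P over the event = 4·(0.160) + 25·(0.080) + 25·(0.160) + 64·(0.200) + 64·(0.120) = 27.120.
E[W^2 | Z ∈ {1, 5}] = (27.120) / (0.720) = 37.6667.

37.6667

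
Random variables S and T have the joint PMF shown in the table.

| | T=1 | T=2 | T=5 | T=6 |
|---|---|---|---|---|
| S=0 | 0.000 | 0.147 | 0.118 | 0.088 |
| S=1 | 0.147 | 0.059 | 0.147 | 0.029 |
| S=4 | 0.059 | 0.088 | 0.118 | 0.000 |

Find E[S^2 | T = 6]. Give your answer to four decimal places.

0.2479

P(T = 6) = 0.117.
Σ S^2·P over the event = 0·(0.088) + 1·(0.029) = 0.029.
E[S^2 | T = 6] = (0.029) / (0.117) = 0.2479.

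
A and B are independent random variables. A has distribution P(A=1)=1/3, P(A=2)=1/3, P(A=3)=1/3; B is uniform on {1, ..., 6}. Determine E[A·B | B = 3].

P(B = 3) = 1/6.
Summing AB·P(x,y) over outcomes with B = 3 gives 1.
E[A·B | B = 3] = (1) / (1/6) = 6.

6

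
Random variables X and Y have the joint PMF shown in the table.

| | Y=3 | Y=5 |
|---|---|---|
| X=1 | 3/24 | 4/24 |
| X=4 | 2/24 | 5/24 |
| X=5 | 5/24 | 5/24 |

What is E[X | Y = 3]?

P(Y = 3) = 5/12.
Σ X·P over the event = 1·(3/24) + 4·(2/24) + 5·(5/24) = 3/2.
E[X | Y = 3] = (3/2) / (5/12) = 18/5.

18/5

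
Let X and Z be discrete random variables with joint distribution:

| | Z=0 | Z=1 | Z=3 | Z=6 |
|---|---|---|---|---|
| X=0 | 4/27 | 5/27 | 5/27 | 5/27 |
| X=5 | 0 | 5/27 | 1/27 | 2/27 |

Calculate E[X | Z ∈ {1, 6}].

P(Z ∈ {1, 6}) = 17/27.
Σ X·P over the event = 0·(5/27) + 0·(5/27) + 5·(5/27) + 5·(2/27) = 35/27.
E[X | Z ∈ {1, 6}] = (35/27) / (17/27) = 35/17.

35/17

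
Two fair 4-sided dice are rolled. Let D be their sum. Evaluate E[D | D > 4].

P(D > 4) = 5/8.
Σ over the event: 5·1/4 + 6·3/16 + 7·1/8 + 8·1/16 = 15/4.
E[D | D > 4] = (15/4) / (5/8) = 6.

6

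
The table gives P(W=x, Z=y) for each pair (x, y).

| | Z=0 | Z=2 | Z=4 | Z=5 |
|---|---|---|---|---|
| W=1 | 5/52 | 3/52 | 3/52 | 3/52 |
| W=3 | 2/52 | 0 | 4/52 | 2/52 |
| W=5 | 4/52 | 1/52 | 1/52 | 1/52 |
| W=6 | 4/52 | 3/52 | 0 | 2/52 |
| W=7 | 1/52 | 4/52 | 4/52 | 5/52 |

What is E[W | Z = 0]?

31/8

P(Z = 0) = 4/13.
Σ W·P over the event = 1·(5/52) + 3·(2/52) + 5·(4/52) + 6·(4/52) + 7·(1/52) = 31/26.
E[W | Z = 0] = (31/26) / (4/13) = 31/8.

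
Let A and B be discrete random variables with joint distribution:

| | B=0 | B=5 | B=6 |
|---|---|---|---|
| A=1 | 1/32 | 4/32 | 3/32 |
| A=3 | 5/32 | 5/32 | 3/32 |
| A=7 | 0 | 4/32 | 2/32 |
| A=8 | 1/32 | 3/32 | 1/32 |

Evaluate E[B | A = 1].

P(A = 1) = 1/4.
Σ B·P over the event = 0·(1/32) + 5·(4/32) + 6·(3/32) = 19/16.
E[B | A = 1] = (19/16) / (1/4) = 19/4.

19/4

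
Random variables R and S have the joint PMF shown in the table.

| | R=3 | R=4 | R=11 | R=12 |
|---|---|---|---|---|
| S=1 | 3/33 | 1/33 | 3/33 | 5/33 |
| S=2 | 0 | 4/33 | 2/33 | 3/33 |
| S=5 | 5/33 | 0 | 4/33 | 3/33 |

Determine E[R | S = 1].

53/6

P(S = 1) = 4/11.
Σ R·P over the event = 3·(3/33) + 4·(1/33) + 11·(3/33) + 12·(5/33) = 106/33.
E[R | S = 1] = (106/33) / (4/11) = 53/6.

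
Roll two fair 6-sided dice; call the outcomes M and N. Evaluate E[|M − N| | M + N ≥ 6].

28/13

P(M + N ≥ 6) = 13/18.
Summing |M−N|·P(x,y) over outcomes with M + N ≥ 6 gives 14/9.
E[|M − N| | M + N ≥ 6] = (14/9) / (13/18) = 28/13.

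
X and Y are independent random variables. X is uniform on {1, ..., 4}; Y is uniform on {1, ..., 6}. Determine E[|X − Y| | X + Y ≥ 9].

2

Outcomes with X + Y ≥ 9: (3,6), (4,5), (4,6), each with probability 1/24.
E[|X − Y| | X + Y ≥ 9] = (3 + 1 + 2) / 3 = 2.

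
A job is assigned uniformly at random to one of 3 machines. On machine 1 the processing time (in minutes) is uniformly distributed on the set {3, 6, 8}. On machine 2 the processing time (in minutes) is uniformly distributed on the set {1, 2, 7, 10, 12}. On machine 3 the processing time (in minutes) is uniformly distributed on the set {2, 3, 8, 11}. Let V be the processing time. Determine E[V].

E[V | machine 1] = (3+6+8)/3 = 17/3.
E[V | machine 2] = (1+2+7+10+12)/5 = 32/5.
E[V | machine 3] = (2+3+8+11)/4 = 6.
By the law of total expectation,
E[V] = (1/3)·(17/3) + (1/3)·(32/5) + (1/3)·(6) = 271/45.

271/45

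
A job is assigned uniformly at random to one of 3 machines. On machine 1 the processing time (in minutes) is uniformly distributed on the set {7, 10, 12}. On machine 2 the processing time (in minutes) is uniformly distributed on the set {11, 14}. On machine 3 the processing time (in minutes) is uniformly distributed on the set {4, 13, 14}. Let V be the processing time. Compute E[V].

65/6

E[V | machine 1] = (7+10+12)/3 = 29/3.
E[V | machine 2] = (11+14)/2 = 25/2.
E[V | machine 3] = (4+13+14)/3 = 31/3.
By the law of total expectation,
E[V] = (1/3)·(29/3) + (1/3)·(25/2) + (1/3)·(31/3) = 65/6.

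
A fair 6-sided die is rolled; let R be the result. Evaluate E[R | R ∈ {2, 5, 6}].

P(R ∈ {2, 5, 6}) = 1/2.
Σ over the event: 2·1/6 + 5·1/6 + 6·1/6 = 13/6.
E[R | R ∈ {2, 5, 6}] = (13/6) / (1/2) = 13/3.

13/3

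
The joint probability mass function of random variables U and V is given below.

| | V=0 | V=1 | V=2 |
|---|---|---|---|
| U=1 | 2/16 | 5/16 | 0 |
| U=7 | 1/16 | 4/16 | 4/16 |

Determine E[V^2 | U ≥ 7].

20/9

P(U ≥ 7) = 9/16.
Σ V^2·P over the event = 0·(1/16) + 1·(4/16) + 4·(4/16) = 5/4.
E[V^2 | U ≥ 7] = (5/4) / (9/16) = 20/9.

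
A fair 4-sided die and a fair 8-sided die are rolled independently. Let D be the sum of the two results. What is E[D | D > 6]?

P(D > 6) = 9/16.
Σ over the event: 7·1/8 + 8·1/8 + 9·1/8 + 10·3/32 + 11·1/16 + 12·1/32 = 5.
E[D | D > 6] = (5) / (9/16) = 80/9.

80/9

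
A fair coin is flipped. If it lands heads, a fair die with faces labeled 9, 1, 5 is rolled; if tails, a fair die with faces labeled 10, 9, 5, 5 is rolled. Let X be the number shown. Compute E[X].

49/8

E[X | heads] = (9+1+5)/3 = 5.
E[X | tails] = (10+9+5+5)/4 = 29/4.
By the law of total expectation,
E[X] = (1/2)·(5) + (1/2)·(29/4) = 49/8.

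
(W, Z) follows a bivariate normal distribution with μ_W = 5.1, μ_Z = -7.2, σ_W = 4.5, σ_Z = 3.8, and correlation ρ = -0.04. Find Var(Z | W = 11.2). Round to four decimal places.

The conditional variance in a bivariate normal is σ_Z²(1 − ρ²), independent of x.
Var(Z | W=11.2) = (3.8)²·(1 − (-0.04)²) = 14.44·0.9984 = 14.4169.

14.4169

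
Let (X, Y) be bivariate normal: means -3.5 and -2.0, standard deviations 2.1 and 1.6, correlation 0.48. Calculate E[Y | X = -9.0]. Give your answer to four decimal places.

-4.0114

The regression of Y on X has slope ρ·σ_Y/σ_X and passes through (μ_X, μ_Y).
E[Y | X=-9.0] = -2.0 + (0.48)·(1.6/2.1)·(-9.0 − (-3.5)) = -2.0 + (0.36571)·(-5.5) = -4.0114.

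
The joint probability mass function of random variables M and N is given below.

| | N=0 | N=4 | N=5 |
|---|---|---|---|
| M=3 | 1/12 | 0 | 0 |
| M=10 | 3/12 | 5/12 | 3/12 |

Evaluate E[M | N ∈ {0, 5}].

P(N ∈ {0, 5}) = 7/12.
Summing M·P(M=x,N=y) over the conditioning event gives 21/4.
E[M | N ∈ {0, 5}] = (21/4) / (7/12) = 9.

9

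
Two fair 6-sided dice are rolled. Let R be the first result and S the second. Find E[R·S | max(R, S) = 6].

P(max(R, S) = 6) = 11/36.
Summing RS·P(x,y) over outcomes with max(R, S) = 6 gives 6.
E[R·S | max(R, S) = 6] = (6) / (11/36) = 216/11.

216/11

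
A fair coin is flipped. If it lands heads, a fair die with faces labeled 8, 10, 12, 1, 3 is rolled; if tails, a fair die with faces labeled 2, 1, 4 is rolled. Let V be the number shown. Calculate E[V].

137/30

E[V | heads] = (8+10+12+1+3)/5 = 34/5.
E[V | tails] = (2+1+4)/3 = 7/3.
By the law of total expectation,
E[V] = (1/2)·(34/5) + (1/2)·(7/3) = 137/30.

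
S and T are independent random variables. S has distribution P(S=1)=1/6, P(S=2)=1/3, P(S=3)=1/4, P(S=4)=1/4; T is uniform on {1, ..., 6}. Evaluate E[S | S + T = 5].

P(S + T = 5) = 1/6.
Summing S·P(x,y) over outcomes with S + T = 5 gives 31/72.
E[S | S + T = 5] = (31/72) / (1/6) = 31/12.

31/12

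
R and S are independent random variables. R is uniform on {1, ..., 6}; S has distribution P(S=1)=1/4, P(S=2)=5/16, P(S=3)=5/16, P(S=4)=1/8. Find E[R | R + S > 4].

P(R + S > 4) = 23/32.
Summing R·P(x,y) over outcomes with R + S > 4 gives 73/24.
E[R | R + S > 4] = (73/24) / (23/32) = 292/69.

292/69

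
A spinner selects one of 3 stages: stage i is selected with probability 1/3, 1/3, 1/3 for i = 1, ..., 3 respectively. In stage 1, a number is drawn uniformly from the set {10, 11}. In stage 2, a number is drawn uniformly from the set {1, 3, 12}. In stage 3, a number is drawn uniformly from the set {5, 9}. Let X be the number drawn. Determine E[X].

E[X | stage 1] = (10+11)/2 = 21/2.
E[X | stage 2] = (1+3+12)/3 = 16/3.
E[X | stage 3] = (5+9)/2 = 7.
By the law of total expectation,
E[X] = (1/3)·(21/2) + (1/3)·(16/3) + (1/3)·(7) = 137/18.

137/18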